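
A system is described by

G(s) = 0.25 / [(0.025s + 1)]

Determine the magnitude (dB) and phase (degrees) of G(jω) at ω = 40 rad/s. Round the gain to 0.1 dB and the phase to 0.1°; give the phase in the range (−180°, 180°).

-15.1 dB, -45.0°

At ω = 40 rad/s:
pole (1 + j40·0.025) = 1 + j1 → |·| ≈ 1.4142, ∠ ≈ 45.00°
|G| = 0.25 · 1 / (1.4142) ≈ 0.17678
Gain = 20 log₁₀(0.17678) ≈ -15.05 dB
∠G = (0°) − (45.00°) = -45.00°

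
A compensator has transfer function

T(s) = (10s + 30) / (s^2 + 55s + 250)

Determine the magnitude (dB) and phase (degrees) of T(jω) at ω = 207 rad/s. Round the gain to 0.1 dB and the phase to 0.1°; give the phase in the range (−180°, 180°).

-26.6 dB, -75.9°

Substitute s = j207:
Numerator: 10(j207) + 30 = 30 + j2070
Denominator: (j207)^2 + 55(j207) + 250 = -42599 + j11385
|N| = √(30² + 2070²) ≈ 2070.2, ∠N ≈ 89.17°
|D| = √(42599² + 11385²) ≈ 44094, ∠D ≈ 165.04°
|T| = 2070.2 / 44094 ≈ 0.04695
Gain = 20 log₁₀(0.04695) ≈ -26.57 dB
∠T = 89.17° − 165.04° = -75.87°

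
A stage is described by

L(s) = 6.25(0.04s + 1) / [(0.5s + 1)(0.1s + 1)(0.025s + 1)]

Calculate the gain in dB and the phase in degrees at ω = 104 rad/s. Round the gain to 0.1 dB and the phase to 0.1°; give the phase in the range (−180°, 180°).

-35.1 dB, -165.9°

At ω = 104 rad/s:
zero (1 + j104·0.04) = 1 + j4.16 → |·| ≈ 4.2785, ∠ ≈ 76.48°
pole (1 + j104·0.5) = 1 + j52 → |·| ≈ 52.01, ∠ ≈ 88.90°
pole (1 + j104·0.1) = 1 + j10.4 → |·| ≈ 10.448, ∠ ≈ 84.51°
pole (1 + j104·0.025) = 1 + j2.6 → |·| ≈ 2.7857, ∠ ≈ 68.96°
|L| = 6.25 · 4.2785 / (52.01 · 10.448 · 2.7857) ≈ 0.017665
Gain = 20 log₁₀(0.017665) ≈ -35.06 dB
∠L = (76.48°) − (88.90° + 84.51° + 68.96°) = -165.89°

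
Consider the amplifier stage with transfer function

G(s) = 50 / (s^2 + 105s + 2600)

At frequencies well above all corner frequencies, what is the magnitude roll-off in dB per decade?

Each pole contributes −20 dB/decade at high frequency; each zero contributes +20 dB/decade.
Net: 0 zero(s) − 2 pole(s) → -40 dB/decade.

-40 dB/decade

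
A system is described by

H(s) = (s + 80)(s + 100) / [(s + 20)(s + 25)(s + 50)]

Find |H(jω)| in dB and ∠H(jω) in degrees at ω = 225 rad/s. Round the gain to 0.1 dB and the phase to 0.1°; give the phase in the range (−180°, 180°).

At s = jω = j225:
zero (s+80): 80 + j225 → |·| = √(80²+225²) = √57025 ≈ 238.8, ∠ = arctan(225/80) ≈ 70.43°
zero (s+100): 100 + j225 → |·| = √(100²+225²) = √60625 ≈ 246.22, ∠ = arctan(225/100) ≈ 66.04°
pole (s+20): 20 + j225 → |·| = √(20²+225²) = √51025 ≈ 225.89, ∠ = arctan(225/20) ≈ 84.92°
pole (s+25): 25 + j225 → |·| = √(25²+225²) = √51250 ≈ 226.38, ∠ = arctan(225/25) ≈ 83.66°
pole (s+50): 50 + j225 → |·| = √(50²+225²) = √53125 ≈ 230.49, ∠ = arctan(225/50) ≈ 77.47°
|H| = 1 · 58797 / 1.1787e+07 ≈ 0.0049883
Gain = 20 log₁₀(0.0049883) ≈ -46.04 dB
∠H = 136.47° − 246.05° = -109.58°

-46.0 dB, -109.6°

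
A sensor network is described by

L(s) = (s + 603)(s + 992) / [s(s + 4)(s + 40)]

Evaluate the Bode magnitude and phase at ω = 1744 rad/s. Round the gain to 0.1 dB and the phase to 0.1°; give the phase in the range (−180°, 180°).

-63.1 dB, -137.3°

At s = jω = j1744:
zero (s+603): 603 + j1744 → |·| = √(603²+1744²) = √3405145 ≈ 1845.3, ∠ = arctan(1744/603) ≈ 70.93°
zero (s+992): 992 + j1744 → |·| = √(992²+1744²) = √4025600 ≈ 2006.4, ∠ = arctan(1744/992) ≈ 60.37°
pole (s+4): 4 + j1744 → |·| = √(4²+1744²) = √3041552 ≈ 1744, ∠ = arctan(1744/4) ≈ 89.87°
pole (s+40): 40 + j1744 → |·| = √(40²+1744²) = √3043136 ≈ 1744.5, ∠ = arctan(1744/40) ≈ 88.69°
pole at origin: |s| = 1744, ∠ = 90.00° (in denominator)
|L| = 1 · 3.7024e+06 / 5.306e+09 ≈ 0.00069778
Gain = 20 log₁₀(0.00069778) ≈ -63.13 dB
∠L = 131.30° − 268.56° = -137.26°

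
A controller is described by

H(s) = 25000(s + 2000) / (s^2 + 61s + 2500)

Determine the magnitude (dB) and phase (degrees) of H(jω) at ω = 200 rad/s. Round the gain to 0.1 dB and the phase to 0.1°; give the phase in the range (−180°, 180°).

At s = jω = j200:
zero (s+2000): 2000 + j200 → |·| = √(2000²+200²) = √4040000 ≈ 2010, ∠ = arctan(200/2000) ≈ 5.71°
quadratic: (j200)² + 61·j200 + 2500 = -37500 + j12200 → |·| ≈ 39435, ∠ ≈ 161.98°
|H| = 25000 · 2010 / 39435 ≈ 1274.2
Gain = 20 log₁₀(1274.2) ≈ 62.10 dB
∠H = 5.71° − 161.98° = -156.27°

62.1 dB, -156.3°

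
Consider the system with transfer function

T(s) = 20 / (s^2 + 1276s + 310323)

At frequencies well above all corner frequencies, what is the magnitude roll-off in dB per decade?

-40 dB/decade

Each pole contributes −20 dB/decade at high frequency; each zero contributes +20 dB/decade.
Net: 0 zero(s) − 2 pole(s) → -40 dB/decade.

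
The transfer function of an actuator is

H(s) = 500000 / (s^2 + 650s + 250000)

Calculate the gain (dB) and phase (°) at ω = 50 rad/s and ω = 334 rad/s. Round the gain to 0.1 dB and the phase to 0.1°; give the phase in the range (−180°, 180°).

At s = jω = j50:
quadratic: (j50)² + 650·j50 + 250000 = 247500 + j32500 → |·| ≈ 2.4962e+05, ∠ ≈ 7.48°
|H| = 500000 / 2.4962e+05 ≈ 2.003
Gain = 20 log₁₀(2.003) ≈ 6.03 dB
∠H = 0.00° − 7.48° = -7.48°

At s = jω = j334:
quadratic: (j334)² + 650·j334 + 250000 = 138444 + j217100 → |·| ≈ 2.5749e+05, ∠ ≈ 57.47°
|H| = 500000 / 2.5749e+05 ≈ 1.9418
Gain = 20 log₁₀(1.9418) ≈ 5.76 dB
∠H = 0.00° − 57.47° = -57.47°

ω = 50: 6.0 dB, -7.5°; ω = 334: 5.8 dB, -57.5°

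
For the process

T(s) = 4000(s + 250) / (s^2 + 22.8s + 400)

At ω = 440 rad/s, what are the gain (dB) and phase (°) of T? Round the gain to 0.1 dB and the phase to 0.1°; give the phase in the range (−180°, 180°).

20.4 dB, -116.6°

At s = jω = j440:
zero (s+250): 250 + j440 → |·| = √(250²+440²) = √256100 ≈ 506.06, ∠ = arctan(440/250) ≈ 60.40°
quadratic: (j440)² + 22.8·j440 + 400 = -193200 + j10032 → |·| ≈ 1.9346e+05, ∠ ≈ 177.03°
|T| = 4000 · 506.06 / 1.9346e+05 ≈ 10.463
Gain = 20 log₁₀(10.463) ≈ 20.39 dB
∠T = 60.40° − 177.03° = -116.63°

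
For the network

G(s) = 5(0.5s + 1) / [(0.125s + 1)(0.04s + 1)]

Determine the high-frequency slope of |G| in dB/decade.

Each pole contributes −20 dB/decade at high frequency; each zero contributes +20 dB/decade.
Net: 1 zero(s) − 2 pole(s) → -20 dB/decade.

-20 dB/decade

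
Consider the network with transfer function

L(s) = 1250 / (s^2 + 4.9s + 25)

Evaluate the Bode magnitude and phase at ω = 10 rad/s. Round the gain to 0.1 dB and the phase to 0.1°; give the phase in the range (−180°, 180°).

22.9 dB, -146.8°

At s = jω = j10:
quadratic: (j10)² + 4.9·j10 + 25 = -75 + j49 → |·| ≈ 89.588, ∠ ≈ 146.84°
|L| = 1250 / 89.588 ≈ 13.953
Gain = 20 log₁₀(13.953) ≈ 22.89 dB
∠L = 0.00° − 146.84° = -146.84°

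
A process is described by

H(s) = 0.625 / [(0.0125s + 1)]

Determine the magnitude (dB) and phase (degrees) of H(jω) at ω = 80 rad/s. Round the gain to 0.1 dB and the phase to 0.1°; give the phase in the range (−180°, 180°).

-7.1 dB, -45.0°

At ω = 80 rad/s:
pole (1 + j80·0.0125) = 1 + j1 → |·| ≈ 1.4142, ∠ ≈ 45.00°
|H| = 0.625 · 1 / (1.4142) ≈ 0.44195
Gain = 20 log₁₀(0.44195) ≈ -7.09 dB
∠H = (0°) − (45.00°) = -45.00°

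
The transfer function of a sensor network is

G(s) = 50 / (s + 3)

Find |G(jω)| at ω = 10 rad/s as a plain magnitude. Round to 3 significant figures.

4.79

Substitute s = j10:
Numerator: 50 = 50 + j0
Denominator: (j10) + 3 = 3 + j10
|N| = √(50² + 0²) ≈ 50, ∠N ≈ 0.00°
|D| = √(3² + 10²) ≈ 10.44, ∠D ≈ 73.30°
|G| = 50 / 10.44 ≈ 4.7893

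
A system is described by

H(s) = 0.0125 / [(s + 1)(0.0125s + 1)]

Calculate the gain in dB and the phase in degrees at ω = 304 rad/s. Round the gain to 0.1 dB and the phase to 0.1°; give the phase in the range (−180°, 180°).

At ω = 304 rad/s:
pole (1 + j304·1) = 1 + j304 → |·| ≈ 304, ∠ ≈ 89.81°
pole (1 + j304·0.0125) = 1 + j3.8 → |·| ≈ 3.9294, ∠ ≈ 75.26°
|H| = 0.0125 · 1 / (304 · 3.9294) ≈ 1.0464e-05
Gain = 20 log₁₀(1.0464e-05) ≈ -99.61 dB
∠H = (0°) − (89.81° + 75.26°) = -165.07°

-99.6 dB, -165.1°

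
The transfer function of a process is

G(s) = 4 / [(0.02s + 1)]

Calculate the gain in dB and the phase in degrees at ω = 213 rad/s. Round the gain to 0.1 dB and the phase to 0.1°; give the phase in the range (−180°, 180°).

At ω = 213 rad/s:
pole (1 + j213·0.02) = 1 + j4.26 → |·| ≈ 4.3758, ∠ ≈ 76.79°
|G| = 4 · 1 / (4.3758) ≈ 0.91412
Gain = 20 log₁₀(0.91412) ≈ -0.78 dB
∠G = (0°) − (76.79°) = -76.79°

-0.8 dB, -76.8°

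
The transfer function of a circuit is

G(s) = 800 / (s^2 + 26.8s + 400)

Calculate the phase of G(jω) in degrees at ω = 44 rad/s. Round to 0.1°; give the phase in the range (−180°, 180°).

At s = jω = j44:
quadratic: (j44)² + 26.8·j44 + 400 = -1536 + j1179.2 → |·| ≈ 1936.4, ∠ ≈ 142.49°
∠G = 0.00° − 142.49° = -142.49°

-142.5°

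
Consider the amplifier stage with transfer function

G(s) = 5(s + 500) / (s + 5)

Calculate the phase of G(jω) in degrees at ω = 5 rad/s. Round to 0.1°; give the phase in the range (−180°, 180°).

At s = jω = j5:
zero (s+500): 500 + j5 → |·| = √(500²+5²) = √250025 ≈ 500.02, ∠ = arctan(5/500) ≈ 0.57°
pole (s+5): 5 + j5 → |·| = √(5²+5²) = √50 ≈ 7.0711, ∠ = arctan(5/5) ≈ 45.00°
∠G = 0.57° − 45.00° = -44.43°

-44.4°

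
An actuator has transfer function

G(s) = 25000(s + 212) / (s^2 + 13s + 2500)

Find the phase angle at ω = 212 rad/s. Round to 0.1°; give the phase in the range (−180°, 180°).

-131.3°

At s = jω = j212:
zero (s+212): 212 + j212 → |·| = √(212²+212²) = √89888 ≈ 299.81, ∠ = arctan(212/212) ≈ 45.00°
quadratic: (j212)² + 13·j212 + 2500 = -42444 + j2756 → |·| ≈ 42533, ∠ ≈ 176.28°
∠G = 45.00° − 176.28° = -131.28°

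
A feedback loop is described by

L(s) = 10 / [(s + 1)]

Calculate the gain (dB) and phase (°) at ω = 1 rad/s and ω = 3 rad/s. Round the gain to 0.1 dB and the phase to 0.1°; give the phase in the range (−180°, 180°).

ω = 1: 17.0 dB, -45.0°; ω = 3: 10.0 dB, -71.6°

At ω = 1 rad/s:
pole (1 + j1·1) = 1 + j1 → |·| ≈ 1.4142, ∠ ≈ 45.00°
|L| = 10 · 1 / (1.4142) ≈ 7.0711
Gain = 20 log₁₀(7.0711) ≈ 16.99 dB
∠L = (0°) − (45.00°) = -45.00°

At ω = 3 rad/s:
pole (1 + j3·1) = 1 + j3 → |·| ≈ 3.1623, ∠ ≈ 71.57°
|L| = 10 · 1 / (3.1623) ≈ 3.1623
Gain = 20 log₁₀(3.1623) ≈ 10.00 dB
∠L = (0°) − (71.57°) = -71.57°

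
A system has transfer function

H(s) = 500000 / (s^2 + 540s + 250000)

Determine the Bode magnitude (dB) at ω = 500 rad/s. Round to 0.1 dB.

5.4 dB

At s = jω = j500:
quadratic: (j500)² + 540·j500 + 250000 = 0 + j270000 → |·| ≈ 2.7e+05, ∠ ≈ 90.00°
|H| = 500000 / 2.7e+05 ≈ 1.8519
Gain = 20 log₁₀(1.8519) ≈ 5.35 dB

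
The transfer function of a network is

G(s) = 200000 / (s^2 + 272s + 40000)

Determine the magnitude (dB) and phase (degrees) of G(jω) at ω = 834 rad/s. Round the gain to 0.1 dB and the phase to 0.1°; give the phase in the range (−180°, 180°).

-10.8 dB, -160.9°

At s = jω = j834:
quadratic: (j834)² + 272·j834 + 40000 = -655556 + j226848 → |·| ≈ 6.937e+05, ∠ ≈ 160.91°
|G| = 200000 / 6.937e+05 ≈ 0.28831
Gain = 20 log₁₀(0.28831) ≈ -10.80 dB
∠G = 0.00° − 160.91° = -160.91°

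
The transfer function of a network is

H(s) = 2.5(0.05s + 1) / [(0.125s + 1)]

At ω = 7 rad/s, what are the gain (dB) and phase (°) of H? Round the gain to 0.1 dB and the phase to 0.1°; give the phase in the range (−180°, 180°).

6.0 dB, -21.9°

At ω = 7 rad/s:
zero (1 + j7·0.05) = 1 + j0.35 → |·| ≈ 1.0595, ∠ ≈ 19.29°
pole (1 + j7·0.125) = 1 + j0.875 → |·| ≈ 1.3288, ∠ ≈ 41.19°
|H| = 2.5 · 1.0595 / (1.3288) ≈ 1.9933
Gain = 20 log₁₀(1.9933) ≈ 5.99 dB
∠H = (19.29°) − (41.19°) = -21.90°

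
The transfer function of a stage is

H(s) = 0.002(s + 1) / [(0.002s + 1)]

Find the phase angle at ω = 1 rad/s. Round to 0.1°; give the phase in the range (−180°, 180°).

44.9°

At ω = 1 rad/s:
zero (1 + j1·1) = 1 + j1 → |·| ≈ 1.4142, ∠ ≈ 45.00°
pole (1 + j1·0.002) = 1 + j0.002 → |·| ≈ 1, ∠ ≈ 0.11°
∠H = (45.00°) − (0.11°) = 44.89°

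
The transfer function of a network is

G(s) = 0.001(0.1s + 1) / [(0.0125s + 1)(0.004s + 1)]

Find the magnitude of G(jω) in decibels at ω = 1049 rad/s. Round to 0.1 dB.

At ω = 1049 rad/s:
zero (1 + j1049·0.1) = 1 + j104.9 → |·| ≈ 104.9, ∠ ≈ 89.45°
pole (1 + j1049·0.0125) = 1 + j13.1125 → |·| ≈ 13.151, ∠ ≈ 85.64°
pole (1 + j1049·0.004) = 1 + j4.196 → |·| ≈ 4.3135, ∠ ≈ 76.60°
|G| = 0.001 · 104.9 / (13.151 · 4.3135) ≈ 0.0018492
Gain = 20 log₁₀(0.0018492) ≈ -54.66 dB

-54.7 dB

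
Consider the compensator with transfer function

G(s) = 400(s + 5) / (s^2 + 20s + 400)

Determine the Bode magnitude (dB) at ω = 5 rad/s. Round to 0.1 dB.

17.3 dB

At s = jω = j5:
zero (s+5): 5 + j5 → |·| = √(5²+5²) = √50 ≈ 7.0711, ∠ = arctan(5/5) ≈ 45.00°
quadratic: (j5)² + 20·j5 + 400 = 375 + j100 → |·| ≈ 388.1, ∠ ≈ 14.93°
|G| = 400 · 7.0711 / 388.1 ≈ 7.2879
Gain = 20 log₁₀(7.2879) ≈ 17.25 dB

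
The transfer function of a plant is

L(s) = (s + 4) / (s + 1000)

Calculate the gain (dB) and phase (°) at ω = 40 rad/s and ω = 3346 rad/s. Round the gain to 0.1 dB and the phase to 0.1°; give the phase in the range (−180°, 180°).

Substitute s = j40:
Numerator: (j40) + 4 = 4 + j40
Denominator: (j40) + 1000 = 1000 + j40
|N| = √(4² + 40²) ≈ 40.2, ∠N ≈ 84.29°
|D| = √(1000² + 40²) ≈ 1000.8, ∠D ≈ 2.29°
|L| = 40.2 / 1000.8 ≈ 0.040168
Gain = 20 log₁₀(0.040168) ≈ -27.92 dB
∠L = 84.29° − 2.29° = 82.00°

Substitute s = j3346:
Numerator: (j3346) + 4 = 4 + j3346
Denominator: (j3346) + 1000 = 1000 + j3346
|N| = √(4² + 3346²) ≈ 3346, ∠N ≈ 89.93°
|D| = √(1000² + 3346²) ≈ 3492.2, ∠D ≈ 73.36°
|L| = 3346 / 3492.2 ≈ 0.95814
Gain = 20 log₁₀(0.95814) ≈ -0.37 dB
∠L = 89.93° − 73.36° = 16.57°

ω = 40: -27.9 dB, 82.0°; ω = 3346: -0.4 dB, 16.6°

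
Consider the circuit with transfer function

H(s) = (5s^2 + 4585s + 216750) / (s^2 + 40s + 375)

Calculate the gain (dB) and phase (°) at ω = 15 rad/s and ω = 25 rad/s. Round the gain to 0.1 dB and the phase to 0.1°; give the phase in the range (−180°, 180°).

ω = 15: 51.3 dB, -58.3°; ω = 25: 47.4 dB, -75.8°

Substitute s = j15:
Numerator: 5(j15)^2 + 4585(j15) + 216750 = 215625 + j68775
Denominator: (j15)^2 + 40(j15) + 375 = 150 + j600
|N| = √(215625² + 68775²) ≈ 2.2633e+05, ∠N ≈ 17.69°
|D| = √(150² + 600²) ≈ 618.47, ∠D ≈ 75.96°
|H| = 2.2633e+05 / 618.47 ≈ 365.95
Gain = 20 log₁₀(365.95) ≈ 51.27 dB
∠H = 17.69° − 75.96° = -58.27°

Substitute s = j25:
Numerator: 5(j25)^2 + 4585(j25) + 216750 = 213625 + j114625
Denominator: (j25)^2 + 40(j25) + 375 = -250 + j1000
|N| = √(213625² + 114625²) ≈ 2.4243e+05, ∠N ≈ 28.22°
|D| = √(250² + 1000²) ≈ 1030.8, ∠D ≈ 104.04°
|H| = 2.4243e+05 / 1030.8 ≈ 235.19
Gain = 20 log₁₀(235.19) ≈ 47.43 dB
∠H = 28.22° − 104.04° = -75.82°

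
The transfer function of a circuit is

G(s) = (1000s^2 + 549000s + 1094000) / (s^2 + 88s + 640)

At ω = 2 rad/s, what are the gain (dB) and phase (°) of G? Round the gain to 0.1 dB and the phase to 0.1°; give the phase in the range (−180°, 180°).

Substitute s = j2:
Numerator: 1000(j2)^2 + 549000(j2) + 1094000 = 1090000 + j1098000
Denominator: (j2)^2 + 88(j2) + 640 = 636 + j176
|N| = √(1090000² + 1098000²) ≈ 1.5472e+06, ∠N ≈ 45.21°
|D| = √(636² + 176²) ≈ 659.9, ∠D ≈ 15.47°
|G| = 1.5472e+06 / 659.9 ≈ 2344.6
Gain = 20 log₁₀(2344.6) ≈ 67.40 dB
∠G = 45.21° − 15.47° = 29.74°

67.4 dB, 29.7°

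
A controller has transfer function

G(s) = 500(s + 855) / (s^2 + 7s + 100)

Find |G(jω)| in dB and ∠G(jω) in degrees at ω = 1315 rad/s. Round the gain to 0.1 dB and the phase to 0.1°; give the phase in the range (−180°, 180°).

-6.9 dB, -122.7°

At s = jω = j1315:
zero (s+855): 855 + j1315 → |·| = √(855²+1315²) = √2460250 ≈ 1568.5, ∠ = arctan(1315/855) ≈ 56.97°
quadratic: (j1315)² + 7·j1315 + 100 = -1729125 + j9205 → |·| ≈ 1.7291e+06, ∠ ≈ 179.69°
|G| = 500 · 1568.5 / 1.7291e+06 ≈ 0.45356
Gain = 20 log₁₀(0.45356) ≈ -6.87 dB
∠G = 56.97° − 179.69° = -122.72°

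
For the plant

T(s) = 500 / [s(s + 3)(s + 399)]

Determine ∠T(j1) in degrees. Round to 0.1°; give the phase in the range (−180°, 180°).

At s = jω = j1:
pole (s+3): 3 + j1 → |·| = √(3²+1²) = √10 ≈ 3.1623, ∠ = arctan(1/3) ≈ 18.43°
pole (s+399): 399 + j1 → |·| = √(399²+1²) = √159202 ≈ 399, ∠ = arctan(1/399) ≈ 0.14°
pole at origin: |s| = 1, ∠ = 90.00° (in denominator)
∠T = 0.00° − 108.57° = -108.57°

-108.6°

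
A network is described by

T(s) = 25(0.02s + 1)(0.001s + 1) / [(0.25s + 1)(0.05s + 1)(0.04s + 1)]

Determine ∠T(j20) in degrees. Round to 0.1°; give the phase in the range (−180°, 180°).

-139.4°

At ω = 20 rad/s:
zero (1 + j20·0.02) = 1 + j0.4 → |·| ≈ 1.077, ∠ ≈ 21.80°
zero (1 + j20·0.001) = 1 + j0.02 → |·| ≈ 1.0002, ∠ ≈ 1.15°
pole (1 + j20·0.25) = 1 + j5 → |·| ≈ 5.099, ∠ ≈ 78.69°
pole (1 + j20·0.05) = 1 + j1 → |·| ≈ 1.4142, ∠ ≈ 45.00°
pole (1 + j20·0.04) = 1 + j0.8 → |·| ≈ 1.2806, ∠ ≈ 38.66°
∠T = (21.80° + 1.15°) − (78.69° + 45.00° + 38.66°) = -139.40°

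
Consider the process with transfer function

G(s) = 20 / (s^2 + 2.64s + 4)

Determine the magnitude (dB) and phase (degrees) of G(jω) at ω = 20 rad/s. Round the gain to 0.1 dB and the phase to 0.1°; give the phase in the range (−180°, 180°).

-26.0 dB, -172.4°

At s = jω = j20:
quadratic: (j20)² + 2.64·j20 + 4 = -396 + j52.8 → |·| ≈ 399.5, ∠ ≈ 172.41°
|G| = 20 / 399.5 ≈ 0.050063
Gain = 20 log₁₀(0.050063) ≈ -26.01 dB
∠G = 0.00° − 172.41° = -172.41°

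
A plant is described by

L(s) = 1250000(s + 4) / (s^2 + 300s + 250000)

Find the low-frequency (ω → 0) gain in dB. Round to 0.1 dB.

L(0) = 1250000·4 / 250000 = 20
20 log₁₀(20) ≈ 26.02 dB

26.0 dB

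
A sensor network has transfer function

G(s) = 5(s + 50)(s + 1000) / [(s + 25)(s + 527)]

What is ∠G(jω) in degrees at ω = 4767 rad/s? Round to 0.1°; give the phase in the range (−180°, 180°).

At s = jω = j4767:
zero (s+50): 50 + j4767 → |·| = √(50²+4767²) = √22726789 ≈ 4767.3, ∠ = arctan(4767/50) ≈ 89.40°
zero (s+1000): 1000 + j4767 → |·| = √(1000²+4767²) = √23724289 ≈ 4870.8, ∠ = arctan(4767/1000) ≈ 78.15°
pole (s+25): 25 + j4767 → |·| = √(25²+4767²) = √22724914 ≈ 4767.1, ∠ = arctan(4767/25) ≈ 89.70°
pole (s+527): 527 + j4767 → |·| = √(527²+4767²) = √23002018 ≈ 4796, ∠ = arctan(4767/527) ≈ 83.69°
∠G = 167.55° − 173.39° = -5.84°

-5.8°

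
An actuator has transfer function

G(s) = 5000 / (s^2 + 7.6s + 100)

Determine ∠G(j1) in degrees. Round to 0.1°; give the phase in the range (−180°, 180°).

At s = jω = j1:
quadratic: (j1)² + 7.6·j1 + 100 = 99 + j7.6 → |·| ≈ 99.291, ∠ ≈ 4.39°
∠G = 0.00° − 4.39° = -4.39°

-4.4°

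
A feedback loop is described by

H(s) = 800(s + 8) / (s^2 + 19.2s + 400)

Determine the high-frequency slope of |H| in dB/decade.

-20 dB/decade

Each pole contributes −20 dB/decade at high frequency; each zero contributes +20 dB/decade.
Net: 1 zero(s) − 2 pole(s) → -20 dB/decade.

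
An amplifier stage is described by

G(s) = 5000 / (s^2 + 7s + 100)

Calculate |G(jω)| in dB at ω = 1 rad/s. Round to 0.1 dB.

34.0 dB

At s = jω = j1:
quadratic: (j1)² + 7·j1 + 100 = 99 + j7 → |·| ≈ 99.247, ∠ ≈ 4.04°
|G| = 5000 / 99.247 ≈ 50.379
Gain = 20 log₁₀(50.379) ≈ 34.04 dB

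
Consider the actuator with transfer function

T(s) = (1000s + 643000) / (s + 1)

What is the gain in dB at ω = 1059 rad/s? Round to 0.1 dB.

Substitute s = j1059:
Numerator: 1000(j1059) + 643000 = 643000 + j1059000
Denominator: (j1059) + 1 = 1 + j1059
|N| = √(643000² + 1059000²) ≈ 1.2389e+06, ∠N ≈ 58.73°
|D| = √(1² + 1059²) ≈ 1059, ∠D ≈ 89.95°
|T| = 1.2389e+06 / 1059 ≈ 1169.9
Gain = 20 log₁₀(1169.9) ≈ 61.36 dB

61.4 dB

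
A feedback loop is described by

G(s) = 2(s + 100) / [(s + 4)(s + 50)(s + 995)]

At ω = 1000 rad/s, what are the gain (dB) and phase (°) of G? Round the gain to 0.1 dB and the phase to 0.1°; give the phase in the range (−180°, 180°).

At s = jω = j1000:
zero (s+100): 100 + j1000 → |·| = √(100²+1000²) = √1010000 ≈ 1005, ∠ = arctan(1000/100) ≈ 84.29°
pole (s+4): 4 + j1000 → |·| = √(4²+1000²) = √1000016 ≈ 1000, ∠ = arctan(1000/4) ≈ 89.77°
pole (s+50): 50 + j1000 → |·| = √(50²+1000²) = √1002500 ≈ 1001.2, ∠ = arctan(1000/50) ≈ 87.14°
pole (s+995): 995 + j1000 → |·| = √(995²+1000²) = √1990025 ≈ 1410.7, ∠ = arctan(1000/995) ≈ 45.14°
|G| = 2 · 1005 / 1.4124e+09 ≈ 1.4231e-06
Gain = 20 log₁₀(1.4231e-06) ≈ -116.94 dB
∠G = 84.29° − 222.05° = -137.76°

-116.9 dB, -137.8°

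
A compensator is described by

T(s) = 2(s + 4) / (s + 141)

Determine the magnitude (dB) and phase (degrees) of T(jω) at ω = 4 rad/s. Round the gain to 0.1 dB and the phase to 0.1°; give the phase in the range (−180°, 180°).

-21.9 dB, 43.4°

At s = jω = j4:
zero (s+4): 4 + j4 → |·| = √(4²+4²) = √32 ≈ 5.6569, ∠ = arctan(4/4) ≈ 45.00°
pole (s+141): 141 + j4 → |·| = √(141²+4²) = √19897 ≈ 141.06, ∠ = arctan(4/141) ≈ 1.62°
|T| = 2 · 5.6569 / 141.06 ≈ 0.080206
Gain = 20 log₁₀(0.080206) ≈ -21.92 dB
∠T = 45.00° − 1.62° = 43.38°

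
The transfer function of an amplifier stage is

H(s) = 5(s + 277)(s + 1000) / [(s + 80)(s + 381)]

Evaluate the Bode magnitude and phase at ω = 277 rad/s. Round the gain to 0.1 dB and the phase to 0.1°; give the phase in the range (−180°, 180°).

At s = jω = j277:
zero (s+277): 277 + j277 → |·| = √(277²+277²) = √153458 ≈ 391.74, ∠ = arctan(277/277) ≈ 45.00°
zero (s+1000): 1000 + j277 → |·| = √(1000²+277²) = √1076729 ≈ 1037.7, ∠ = arctan(277/1000) ≈ 15.48°
pole (s+80): 80 + j277 → |·| = √(80²+277²) = √83129 ≈ 288.32, ∠ = arctan(277/80) ≈ 73.89°
pole (s+381): 381 + j277 → |·| = √(381²+277²) = √221890 ≈ 471.05, ∠ = arctan(277/381) ≈ 36.02°
|H| = 5 · 4.0651e+05 / 1.3581e+05 ≈ 14.966
Gain = 20 log₁₀(14.966) ≈ 23.50 dB
∠H = 60.48° − 109.91° = -49.43°

23.5 dB, -49.4°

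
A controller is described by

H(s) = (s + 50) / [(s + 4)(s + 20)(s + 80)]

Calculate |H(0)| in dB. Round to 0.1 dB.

-42.1 dB

H(0) = 1·50 / (4·20·80) = 0.0078125
20 log₁₀(0.0078125) ≈ -42.14 dB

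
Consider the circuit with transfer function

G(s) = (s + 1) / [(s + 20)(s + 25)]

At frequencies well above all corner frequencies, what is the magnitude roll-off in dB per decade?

Each pole contributes −20 dB/decade at high frequency; each zero contributes +20 dB/decade.
Net: 1 zero(s) − 2 pole(s) → -20 dB/decade.

-20 dB/decade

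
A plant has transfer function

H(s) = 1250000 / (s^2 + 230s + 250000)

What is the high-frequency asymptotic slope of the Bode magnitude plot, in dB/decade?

-40 dB/decade

Each pole contributes −20 dB/decade at high frequency; each zero contributes +20 dB/decade.
Net: 0 zero(s) − 2 pole(s) → -40 dB/decade.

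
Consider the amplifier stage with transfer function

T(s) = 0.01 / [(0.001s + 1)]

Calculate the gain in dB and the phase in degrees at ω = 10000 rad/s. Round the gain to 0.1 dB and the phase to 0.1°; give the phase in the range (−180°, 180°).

At ω = 10000 rad/s:
pole (1 + j10000·0.001) = 1 + j10 → |·| ≈ 10.05, ∠ ≈ 84.29°
|T| = 0.01 · 1 / (10.05) ≈ 0.00099502
Gain = 20 log₁₀(0.00099502) ≈ -60.04 dB
∠T = (0°) − (84.29°) = -84.29°

-60.0 dB, -84.3°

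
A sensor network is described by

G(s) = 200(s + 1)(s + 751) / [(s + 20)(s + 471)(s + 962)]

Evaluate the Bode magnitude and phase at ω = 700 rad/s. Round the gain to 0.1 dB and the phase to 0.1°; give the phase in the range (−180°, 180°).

-13.8 dB, -47.6°

At s = jω = j700:
zero (s+1): 1 + j700 → |·| = √(1²+700²) = √490001 ≈ 700, ∠ = arctan(700/1) ≈ 89.92°
zero (s+751): 751 + j700 → |·| = √(751²+700²) = √1054001 ≈ 1026.6, ∠ = arctan(700/751) ≈ 42.99°
pole (s+20): 20 + j700 → |·| = √(20²+700²) = √490400 ≈ 700.29, ∠ = arctan(700/20) ≈ 88.36°
pole (s+471): 471 + j700 → |·| = √(471²+700²) = √711841 ≈ 843.71, ∠ = arctan(700/471) ≈ 56.07°
pole (s+962): 962 + j700 → |·| = √(962²+700²) = √1415444 ≈ 1189.7, ∠ = arctan(700/962) ≈ 36.04°
|G| = 200 · 7.1862e+05 / 7.0292e+08 ≈ 0.20447
Gain = 20 log₁₀(0.20447) ≈ -13.79 dB
∠G = 132.91° − 180.47° = -47.56°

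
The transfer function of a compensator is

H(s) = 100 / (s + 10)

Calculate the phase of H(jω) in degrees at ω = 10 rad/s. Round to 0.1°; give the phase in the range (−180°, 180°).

-45.0°

At s = jω = j10:
pole (s+10): 10 + j10 → |·| = √(10²+10²) = √200 ≈ 14.142, ∠ = arctan(10/10) ≈ 45.00°
∠H = 0.00° − 45.00° = -45.00°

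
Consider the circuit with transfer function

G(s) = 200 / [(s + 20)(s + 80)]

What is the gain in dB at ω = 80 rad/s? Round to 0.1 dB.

-33.4 dB

At s = jω = j80:
pole (s+20): 20 + j80 → |·| = √(20²+80²) = √6800 ≈ 82.462, ∠ = arctan(80/20) ≈ 75.96°
pole (s+80): 80 + j80 → |·| = √(80²+80²) = √12800 ≈ 113.14, ∠ = arctan(80/80) ≈ 45.00°
|G| = 200 / 9329.8 ≈ 0.021437
Gain = 20 log₁₀(0.021437) ≈ -33.38 dB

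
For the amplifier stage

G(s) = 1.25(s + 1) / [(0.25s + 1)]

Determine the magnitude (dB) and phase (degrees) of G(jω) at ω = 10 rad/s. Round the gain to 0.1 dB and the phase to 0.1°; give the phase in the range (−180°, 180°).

At ω = 10 rad/s:
zero (1 + j10·1) = 1 + j10 → |·| ≈ 10.05, ∠ ≈ 84.29°
pole (1 + j10·0.25) = 1 + j2.5 → |·| ≈ 2.6926, ∠ ≈ 68.20°
|G| = 1.25 · 10.05 / (2.6926) ≈ 4.6656
Gain = 20 log₁₀(4.6656) ≈ 13.38 dB
∠G = (84.29°) − (68.20°) = 16.09°

13.4 dB, 16.1°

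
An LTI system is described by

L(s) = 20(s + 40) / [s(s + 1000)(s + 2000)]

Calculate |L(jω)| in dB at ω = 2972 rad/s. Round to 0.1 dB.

At s = jω = j2972:
zero (s+40): 40 + j2972 → |·| = √(40²+2972²) = √8834384 ≈ 2972.3, ∠ = arctan(2972/40) ≈ 89.23°
pole (s+1000): 1000 + j2972 → |·| = √(1000²+2972²) = √9832784 ≈ 3135.7, ∠ = arctan(2972/1000) ≈ 71.40°
pole (s+2000): 2000 + j2972 → |·| = √(2000²+2972²) = √12832784 ≈ 3582.3, ∠ = arctan(2972/2000) ≈ 56.06°
pole at origin: |s| = 2972, ∠ = 90.00° (in denominator)
|L| = 20 · 2972.3 / 3.3385e+10 ≈ 1.7806e-06
Gain = 20 log₁₀(1.7806e-06) ≈ -114.99 dB

-115.0 dB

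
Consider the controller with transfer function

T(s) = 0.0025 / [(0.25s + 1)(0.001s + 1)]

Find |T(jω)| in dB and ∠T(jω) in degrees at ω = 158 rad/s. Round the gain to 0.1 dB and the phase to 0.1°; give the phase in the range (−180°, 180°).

At ω = 158 rad/s:
pole (1 + j158·0.25) = 1 + j39.5 → |·| ≈ 39.513, ∠ ≈ 88.55°
pole (1 + j158·0.001) = 1 + j0.158 → |·| ≈ 1.0124, ∠ ≈ 8.98°
|T| = 0.0025 · 1 / (39.513 · 1.0124) ≈ 6.2495e-05
Gain = 20 log₁₀(6.2495e-05) ≈ -84.08 dB
∠T = (0°) − (88.55° + 8.98°) = -97.53°

-84.1 dB, -97.5°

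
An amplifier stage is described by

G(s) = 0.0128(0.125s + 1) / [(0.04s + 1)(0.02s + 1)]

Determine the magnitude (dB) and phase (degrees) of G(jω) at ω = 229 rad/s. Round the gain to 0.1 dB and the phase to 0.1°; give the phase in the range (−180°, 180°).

-41.4 dB, -73.5°

At ω = 229 rad/s:
zero (1 + j229·0.125) = 1 + j28.625 → |·| ≈ 28.642, ∠ ≈ 88.00°
pole (1 + j229·0.04) = 1 + j9.16 → |·| ≈ 9.2144, ∠ ≈ 83.77°
pole (1 + j229·0.02) = 1 + j4.58 → |·| ≈ 4.6879, ∠ ≈ 77.68°
|G| = 0.0128 · 28.642 / (9.2144 · 4.6879) ≈ 0.0084873
Gain = 20 log₁₀(0.0084873) ≈ -41.42 dB
∠G = (88.00°) − (83.77° + 77.68°) = -73.45°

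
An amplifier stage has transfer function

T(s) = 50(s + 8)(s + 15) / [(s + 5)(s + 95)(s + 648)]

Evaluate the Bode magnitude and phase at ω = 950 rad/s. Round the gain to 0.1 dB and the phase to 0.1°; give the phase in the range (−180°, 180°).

At s = jω = j950:
zero (s+8): 8 + j950 → |·| = √(8²+950²) = √902564 ≈ 950.03, ∠ = arctan(950/8) ≈ 89.52°
zero (s+15): 15 + j950 → |·| = √(15²+950²) = √902725 ≈ 950.12, ∠ = arctan(950/15) ≈ 89.10°
pole (s+5): 5 + j950 → |·| = √(5²+950²) = √902525 ≈ 950.01, ∠ = arctan(950/5) ≈ 89.70°
pole (s+95): 95 + j950 → |·| = √(95²+950²) = √911525 ≈ 954.74, ∠ = arctan(950/95) ≈ 84.29°
pole (s+648): 648 + j950 → |·| = √(648²+950²) = √1322404 ≈ 1150, ∠ = arctan(950/648) ≈ 55.70°
|T| = 50 · 9.0264e+05 / 1.0431e+09 ≈ 0.043267
Gain = 20 log₁₀(0.043267) ≈ -27.28 dB
∠T = 178.62° − 229.69° = -51.07°

-27.3 dB, -51.1°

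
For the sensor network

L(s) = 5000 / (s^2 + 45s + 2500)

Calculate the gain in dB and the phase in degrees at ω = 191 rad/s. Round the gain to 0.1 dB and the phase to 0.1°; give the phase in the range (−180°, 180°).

-16.9 dB, -165.8°

At s = jω = j191:
quadratic: (j191)² + 45·j191 + 2500 = -33981 + j8595 → |·| ≈ 35051, ∠ ≈ 165.81°
|L| = 5000 / 35051 ≈ 0.14265
Gain = 20 log₁₀(0.14265) ≈ -16.91 dB
∠L = 0.00° − 165.81° = -165.81°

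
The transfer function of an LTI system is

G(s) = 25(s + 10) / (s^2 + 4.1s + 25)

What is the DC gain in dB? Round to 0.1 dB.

20.0 dB

G(0) = 25·10 / 25 = 10
20 log₁₀(10) ≈ 20.00 dB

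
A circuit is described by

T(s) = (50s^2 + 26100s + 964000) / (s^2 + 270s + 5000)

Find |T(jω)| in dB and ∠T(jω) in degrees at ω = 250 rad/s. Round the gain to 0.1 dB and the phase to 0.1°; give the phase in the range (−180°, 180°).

Substitute s = j250:
Numerator: 50(j250)^2 + 26100(j250) + 964000 = -2161000 + j6525000
Denominator: (j250)^2 + 270(j250) + 5000 = -57500 + j67500
|N| = √(2161000² + 6525000²) ≈ 6.8735e+06, ∠N ≈ 108.32°
|D| = √(57500² + 67500²) ≈ 88671, ∠D ≈ 130.43°
|T| = 6.8735e+06 / 88671 ≈ 77.517
Gain = 20 log₁₀(77.517) ≈ 37.79 dB
∠T = 108.32° − 130.43° = -22.11°

37.8 dB, -22.1°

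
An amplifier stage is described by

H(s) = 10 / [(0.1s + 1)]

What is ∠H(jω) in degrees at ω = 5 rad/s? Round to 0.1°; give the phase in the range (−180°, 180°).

At ω = 5 rad/s:
pole (1 + j5·0.1) = 1 + j0.5 → |·| ≈ 1.118, ∠ ≈ 26.57°
∠H = (0°) − (26.57°) = -26.57°

-26.6°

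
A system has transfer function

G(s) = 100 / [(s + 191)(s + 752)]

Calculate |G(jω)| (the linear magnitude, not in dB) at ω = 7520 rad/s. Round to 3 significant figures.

At s = jω = j7520:
pole (s+191): 191 + j7520 → |·| = √(191²+7520²) = √56586881 ≈ 7522.4, ∠ = arctan(7520/191) ≈ 88.55°
pole (s+752): 752 + j7520 → |·| = √(752²+7520²) = √57115904 ≈ 7557.5, ∠ = arctan(7520/752) ≈ 84.29°
|G| = 100 / 5.6851e+07 ≈ 1.759e-06

1.76e-06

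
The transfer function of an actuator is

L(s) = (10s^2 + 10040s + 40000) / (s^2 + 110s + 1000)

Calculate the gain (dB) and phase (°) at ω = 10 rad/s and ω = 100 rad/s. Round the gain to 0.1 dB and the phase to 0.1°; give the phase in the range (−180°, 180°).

Substitute s = j10:
Numerator: 10(j10)^2 + 10040(j10) + 40000 = 39000 + j100400
Denominator: (j10)^2 + 110(j10) + 1000 = 900 + j1100
|N| = √(39000² + 100400²) ≈ 1.0771e+05, ∠N ≈ 68.77°
|D| = √(900² + 1100²) ≈ 1421.3, ∠D ≈ 50.71°
|L| = 1.0771e+05 / 1421.3 ≈ 75.783
Gain = 20 log₁₀(75.783) ≈ 37.59 dB
∠L = 68.77° − 50.71° = 18.06°

Substitute s = j100:
Numerator: 10(j100)^2 + 10040(j100) + 40000 = -60000 + j1004000
Denominator: (j100)^2 + 110(j100) + 1000 = -9000 + j11000
|N| = √(60000² + 1004000²) ≈ 1.0058e+06, ∠N ≈ 93.42°
|D| = √(9000² + 11000²) ≈ 14213, ∠D ≈ 129.29°
|L| = 1.0058e+06 / 14213 ≈ 70.766
Gain = 20 log₁₀(70.766) ≈ 37.00 dB
∠L = 93.42° − 129.29° = -35.87°

ω = 10: 37.6 dB, 18.1°; ω = 100: 37.0 dB, -35.9°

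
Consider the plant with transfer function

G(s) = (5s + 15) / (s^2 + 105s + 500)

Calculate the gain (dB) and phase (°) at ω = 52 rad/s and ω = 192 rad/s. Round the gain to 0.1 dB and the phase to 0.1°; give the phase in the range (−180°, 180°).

Substitute s = j52:
Numerator: 5(j52) + 15 = 15 + j260
Denominator: (j52)^2 + 105(j52) + 500 = -2204 + j5460
|N| = √(15² + 260²) ≈ 260.43, ∠N ≈ 86.70°
|D| = √(2204² + 5460²) ≈ 5888.1, ∠D ≈ 111.98°
|G| = 260.43 / 5888.1 ≈ 0.04423
Gain = 20 log₁₀(0.04423) ≈ -27.09 dB
∠G = 86.70° − 111.98° = -25.28°

Substitute s = j192:
Numerator: 5(j192) + 15 = 15 + j960
Denominator: (j192)^2 + 105(j192) + 500 = -36364 + j20160
|N| = √(15² + 960²) ≈ 960.12, ∠N ≈ 89.10°
|D| = √(36364² + 20160²) ≈ 41578, ∠D ≈ 151.00°
|G| = 960.12 / 41578 ≈ 0.023092
Gain = 20 log₁₀(0.023092) ≈ -32.73 dB
∠G = 89.10° − 151.00° = -61.90°

ω = 52: -27.1 dB, -25.3°; ω = 192: -32.7 dB, -61.9°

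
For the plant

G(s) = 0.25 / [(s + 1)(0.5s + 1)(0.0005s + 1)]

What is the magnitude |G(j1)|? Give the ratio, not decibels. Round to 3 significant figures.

0.158

At ω = 1 rad/s:
pole (1 + j1·1) = 1 + j1 → |·| ≈ 1.4142, ∠ ≈ 45.00°
pole (1 + j1·0.5) = 1 + j0.5 → |·| ≈ 1.118, ∠ ≈ 26.57°
pole (1 + j1·0.0005) = 1 + j0.0005 → |·| ≈ 1, ∠ ≈ 0.03°
|G| = 0.25 · 1 / (1.4142 · 1.118 · 1) ≈ 0.15812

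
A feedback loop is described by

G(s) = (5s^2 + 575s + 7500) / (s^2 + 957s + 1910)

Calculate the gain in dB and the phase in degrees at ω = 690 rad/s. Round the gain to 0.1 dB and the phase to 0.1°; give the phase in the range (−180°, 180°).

Substitute s = j690:
Numerator: 5(j690)^2 + 575(j690) + 7500 = -2373000 + j396750
Denominator: (j690)^2 + 957(j690) + 1910 = -474190 + j660330
|N| = √(2373000² + 396750²) ≈ 2.4059e+06, ∠N ≈ 170.51°
|D| = √(474190² + 660330²) ≈ 8.1295e+05, ∠D ≈ 125.68°
|G| = 2.4059e+06 / 8.1295e+05 ≈ 2.9595
Gain = 20 log₁₀(2.9595) ≈ 9.42 dB
∠G = 170.51° − 125.68° = 44.83°

9.4 dB, 44.8°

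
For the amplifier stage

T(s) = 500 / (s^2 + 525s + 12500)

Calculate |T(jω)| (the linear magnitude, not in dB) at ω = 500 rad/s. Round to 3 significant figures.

0.00141

Substitute s = j500:
Numerator: 500 = 500 + j0
Denominator: (j500)^2 + 525(j500) + 12500 = -237500 + j262500
|N| = √(500² + 0²) ≈ 500, ∠N ≈ 0.00°
|D| = √(237500² + 262500²) ≈ 3.54e+05, ∠D ≈ 132.14°
|T| = 500 / 3.54e+05 ≈ 0.0014124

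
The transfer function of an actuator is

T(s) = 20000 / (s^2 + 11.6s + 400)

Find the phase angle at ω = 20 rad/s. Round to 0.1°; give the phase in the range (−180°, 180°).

At s = jω = j20:
quadratic: (j20)² + 11.6·j20 + 400 = 0 + j232 → |·| ≈ 232, ∠ ≈ 90.00°
∠T = 0.00° − 90.00° = -90.00°

-90.0°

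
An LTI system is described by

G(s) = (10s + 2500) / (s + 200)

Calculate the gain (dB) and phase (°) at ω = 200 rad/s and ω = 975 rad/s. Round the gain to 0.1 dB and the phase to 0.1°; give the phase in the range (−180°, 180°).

Substitute s = j200:
Numerator: 10(j200) + 2500 = 2500 + j2000
Denominator: (j200) + 200 = 200 + j200
|N| = √(2500² + 2000²) ≈ 3201.6, ∠N ≈ 38.66°
|D| = √(200² + 200²) ≈ 282.84, ∠D ≈ 45.00°
|G| = 3201.6 / 282.84 ≈ 11.319
Gain = 20 log₁₀(11.319) ≈ 21.08 dB
∠G = 38.66° − 45.00° = -6.34°

Substitute s = j975:
Numerator: 10(j975) + 2500 = 2500 + j9750
Denominator: (j975) + 200 = 200 + j975
|N| = √(2500² + 9750²) ≈ 10065, ∠N ≈ 75.62°
|D| = √(200² + 975²) ≈ 995.3, ∠D ≈ 78.41°
|G| = 10065 / 995.3 ≈ 10.113
Gain = 20 log₁₀(10.113) ≈ 20.10 dB
∠G = 75.62° − 78.41° = -2.79°

ω = 200: 21.1 dB, -6.3°; ω = 975: 20.1 dB, -2.8°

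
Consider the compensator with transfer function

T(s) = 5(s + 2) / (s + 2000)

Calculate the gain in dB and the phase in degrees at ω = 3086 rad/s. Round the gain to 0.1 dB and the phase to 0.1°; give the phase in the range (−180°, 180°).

12.5 dB, 32.9°

At s = jω = j3086:
zero (s+2): 2 + j3086 → |·| = √(2²+3086²) = √9523400 ≈ 3086, ∠ = arctan(3086/2) ≈ 89.96°
pole (s+2000): 2000 + j3086 → |·| = √(2000²+3086²) = √13523396 ≈ 3677.4, ∠ = arctan(3086/2000) ≈ 57.05°
|T| = 5 · 3086 / 3677.4 ≈ 4.1959
Gain = 20 log₁₀(4.1959) ≈ 12.46 dB
∠T = 89.96° − 57.05° = 32.91°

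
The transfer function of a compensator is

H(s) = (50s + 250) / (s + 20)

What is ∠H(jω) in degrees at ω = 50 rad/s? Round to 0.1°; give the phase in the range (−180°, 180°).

Substitute s = j50:
Numerator: 50(j50) + 250 = 250 + j2500
Denominator: (j50) + 20 = 20 + j50
|N| = √(250² + 2500²) ≈ 2512.5, ∠N ≈ 84.29°
|D| = √(20² + 50²) ≈ 53.852, ∠D ≈ 68.20°
∠H = 84.29° − 68.20° = 16.09°

16.1°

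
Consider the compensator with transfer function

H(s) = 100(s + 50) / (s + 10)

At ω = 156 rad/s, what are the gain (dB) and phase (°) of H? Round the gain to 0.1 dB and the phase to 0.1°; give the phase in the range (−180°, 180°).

40.4 dB, -14.1°

At s = jω = j156:
zero (s+50): 50 + j156 → |·| = √(50²+156²) = √26836 ≈ 163.82, ∠ = arctan(156/50) ≈ 72.23°
pole (s+10): 10 + j156 → |·| = √(10²+156²) = √24436 ≈ 156.32, ∠ = arctan(156/10) ≈ 86.33°
|H| = 100 · 163.82 / 156.32 ≈ 104.8
Gain = 20 log₁₀(104.8) ≈ 40.41 dB
∠H = 72.23° − 86.33° = -14.10°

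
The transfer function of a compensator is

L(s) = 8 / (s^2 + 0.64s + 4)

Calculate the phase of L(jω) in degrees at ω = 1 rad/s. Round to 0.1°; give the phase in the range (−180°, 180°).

-12.0°

At s = jω = j1:
quadratic: (j1)² + 0.64·j1 + 4 = 3 + j0.64 → |·| ≈ 3.0675, ∠ ≈ 12.04°
∠L = 0.00° − 12.04° = -12.04°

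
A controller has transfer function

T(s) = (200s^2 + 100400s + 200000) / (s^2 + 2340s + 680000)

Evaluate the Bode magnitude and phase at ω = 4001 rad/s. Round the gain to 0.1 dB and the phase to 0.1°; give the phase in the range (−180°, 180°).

Substitute s = j4001:
Numerator: 200(j4001)^2 + 100400(j4001) + 200000 = -3201400200 + j401700400
Denominator: (j4001)^2 + 2340(j4001) + 680000 = -15328001 + j9362340
|N| = √(3201400200² + 401700400²) ≈ 3.2265e+09, ∠N ≈ 172.85°
|D| = √(15328001² + 9362340²) ≈ 1.7961e+07, ∠D ≈ 148.58°
|T| = 3.2265e+09 / 1.7961e+07 ≈ 179.64
Gain = 20 log₁₀(179.64) ≈ 45.09 dB
∠T = 172.85° − 148.58° = 24.27°

45.1 dB, 24.3°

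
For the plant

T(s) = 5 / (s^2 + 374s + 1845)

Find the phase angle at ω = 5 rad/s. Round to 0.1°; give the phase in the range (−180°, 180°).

-45.8°

Substitute s = j5:
Numerator: 5 = 5 + j0
Denominator: (j5)^2 + 374(j5) + 1845 = 1820 + j1870
|N| = √(5² + 0²) ≈ 5, ∠N ≈ 0.00°
|D| = √(1820² + 1870²) ≈ 2609.5, ∠D ≈ 45.78°
∠T = 0.00° − 45.78° = -45.78°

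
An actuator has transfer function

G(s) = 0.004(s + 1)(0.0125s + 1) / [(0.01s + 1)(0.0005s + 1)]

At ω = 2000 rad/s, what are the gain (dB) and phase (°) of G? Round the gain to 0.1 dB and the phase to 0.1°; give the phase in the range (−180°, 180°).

17.0 dB, 45.5°

At ω = 2000 rad/s:
zero (1 + j2000·1) = 1 + j2000 → |·| ≈ 2000, ∠ ≈ 89.97°
zero (1 + j2000·0.0125) = 1 + j25 → |·| ≈ 25.02, ∠ ≈ 87.71°
pole (1 + j2000·0.01) = 1 + j20 → |·| ≈ 20.025, ∠ ≈ 87.14°
pole (1 + j2000·0.0005) = 1 + j1 → |·| ≈ 1.4142, ∠ ≈ 45.00°
|G| = 0.004 · 2000 · 25.02 / (20.025 · 1.4142) ≈ 7.068
Gain = 20 log₁₀(7.068) ≈ 16.99 dB
∠G = (89.97° + 87.71°) − (87.14° + 45.00°) = 45.54°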